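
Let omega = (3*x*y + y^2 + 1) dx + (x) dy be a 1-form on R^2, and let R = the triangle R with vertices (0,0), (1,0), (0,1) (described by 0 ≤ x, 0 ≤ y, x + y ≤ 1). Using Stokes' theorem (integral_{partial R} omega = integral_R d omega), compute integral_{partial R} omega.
integral_(partial R) omega = -1/3

Stokes: integral_partial_R omega = integral_R d omega with d omega = (∂Q/∂x - ∂P/∂y) dx ∧ dy.
  ∂Q/∂x = 1
  ∂P/∂y = 3*x + 2*y
  integrand = ∂Q/∂x - ∂P/∂y = -3*x - 2*y + 1.
Integrating over R: integral_0^1 integral_0^{1-x} (-3*x - 2*y + 1) dy dx = -1/3.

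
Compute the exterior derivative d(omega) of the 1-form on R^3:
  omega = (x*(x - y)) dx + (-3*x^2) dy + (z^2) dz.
d(omega) = (-5*x) dx ∧ dy

For a 1-form omega = sum_i f_i dx_i, the exterior derivative is
  d(omega) = sum_{i < j} (∂f_j/∂x_i - ∂f_i/∂x_j) dx_i ∧ dx_j.
  coefficient of dx ∧ dy: ∂f_2/∂x - ∂f_1/∂y = ∂(-3*x^2)/∂x - ∂(x*(x - y))/∂y = -5*x
Assembling: d(omega) = (-5*x) dx ∧ dy.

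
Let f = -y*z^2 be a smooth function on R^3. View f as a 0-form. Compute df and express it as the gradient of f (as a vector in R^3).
df = (0) dx + (-z^2) dy + (-2*y*z) dz; grad f = (0, -z^2, -2*y*z)

For a 0-form f, d f = (∂f/∂x) dx + (∂f/∂y) dy + (∂f/∂z) dz. The components of the vector representation are exactly the entries of grad f in Cartesian coordinates:
  ∂f/∂x = 0
  ∂f/∂y = -z^2
  ∂f/∂z = -2*y*z.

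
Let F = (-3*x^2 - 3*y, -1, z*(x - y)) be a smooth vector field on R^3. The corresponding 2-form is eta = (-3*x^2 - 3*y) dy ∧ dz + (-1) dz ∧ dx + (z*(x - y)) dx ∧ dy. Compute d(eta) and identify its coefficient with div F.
d(eta) = (-5*x - y) dx ∧ dy ∧ dz; div F = -5*x - y

For a 2-form in R^3 of the form above, applying d gives a 3-form with coefficient ∂P/∂x + ∂Q/∂y + ∂R/∂z:
  ∂P/∂x = -6*x
  ∂Q/∂y = 0
  ∂R/∂z = x - y
Sum = -5*x - y, which is exactly div F.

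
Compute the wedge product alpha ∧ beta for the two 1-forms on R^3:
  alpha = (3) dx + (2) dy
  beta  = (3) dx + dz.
alpha ∧ beta = (3) dx ∧ dz + (-6) dx ∧ dy + (2) dy ∧ dz

Distribute the wedge, using dx_i ∧ dx_j = -dx_j ∧ dx_i and dx_i ∧ dx_i = 0. For each pair (i, j) with i < j, the coefficient of dx_i ∧ dx_j in alpha ∧ beta is (alpha_i * beta_j - alpha_j * beta_i). Collecting: alpha ∧ beta = (3) dx ∧ dz + (-6) dx ∧ dy + (2) dy ∧ dz.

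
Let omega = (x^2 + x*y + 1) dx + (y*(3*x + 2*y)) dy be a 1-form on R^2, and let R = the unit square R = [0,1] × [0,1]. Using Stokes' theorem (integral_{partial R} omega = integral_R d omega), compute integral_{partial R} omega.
integral_(partial R) omega = 1

Stokes: integral_partial_R omega = integral_R d omega with d omega = (∂Q/∂x - ∂P/∂y) dx ∧ dy.
  ∂Q/∂x = 3*y
  ∂P/∂y = x
  integrand = ∂Q/∂x - ∂P/∂y = -x + 3*y.
Integrating over R: integral_0^1 integral_0^1 (-x + 3*y) dx dy = 1.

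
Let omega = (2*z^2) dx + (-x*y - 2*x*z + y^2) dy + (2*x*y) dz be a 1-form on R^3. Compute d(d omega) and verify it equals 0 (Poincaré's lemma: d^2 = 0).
d(d omega) = 0

Step 1: d omega = sum_{i<j} (∂f_j/∂x_i - ∂f_i/∂x_j) dx_i ∧ dx_j:
  coeff of dx ∧ dy: -y - 2*z
  coeff of dx ∧ dz: 2*y - 4*z
  coeff of dy ∧ dz: 4*x
Step 2: Apply d again to each 2-form coefficient. The only possible 3-form in R^3 is dx ∧ dy ∧ dz, with coefficient
  ∂(coeff of dy∧dz)/∂x - ∂(coeff of dx∧dz)/∂y + ∂(coeff of dx∧dy)/∂z
  = ∂/∂x (4*x) - ∂/∂y (2*y - 4*z) + ∂/∂z (-y - 2*z).
Each of these terms simplifies to sums of mixed partials that cancel in pairs. The result is 0 (by equality of mixed partials for smooth functions — Schwarz / Clairaut).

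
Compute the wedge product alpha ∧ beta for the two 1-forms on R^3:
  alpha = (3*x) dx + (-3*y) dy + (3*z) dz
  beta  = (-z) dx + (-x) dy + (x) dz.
alpha ∧ beta = (-3*x^2 - 3*y*z) dx ∧ dy + (3*x^2 + 3*z^2) dx ∧ dz + (3*x*(-y + z)) dy ∧ dz

Distribute the wedge, using dx_i ∧ dx_j = -dx_j ∧ dx_i and dx_i ∧ dx_i = 0. For each pair (i, j) with i < j, the coefficient of dx_i ∧ dx_j in alpha ∧ beta is (alpha_i * beta_j - alpha_j * beta_i). Collecting: alpha ∧ beta = (-3*x^2 - 3*y*z) dx ∧ dy + (3*x^2 + 3*z^2) dx ∧ dz + (3*x*(-y + z)) dy ∧ dz.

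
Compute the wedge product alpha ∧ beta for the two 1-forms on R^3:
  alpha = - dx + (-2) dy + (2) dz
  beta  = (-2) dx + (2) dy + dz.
alpha ∧ beta = (-6) dx ∧ dy + (3) dx ∧ dz + (-6) dy ∧ dz

Distribute the wedge, using dx_i ∧ dx_j = -dx_j ∧ dx_i and dx_i ∧ dx_i = 0. For each pair (i, j) with i < j, the coefficient of dx_i ∧ dx_j in alpha ∧ beta is (alpha_i * beta_j - alpha_j * beta_i). Collecting: alpha ∧ beta = (-6) dx ∧ dy + (3) dx ∧ dz + (-6) dy ∧ dz.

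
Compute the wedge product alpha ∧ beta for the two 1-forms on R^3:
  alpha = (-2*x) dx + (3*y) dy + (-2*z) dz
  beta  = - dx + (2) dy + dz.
alpha ∧ beta = (-4*x + 3*y) dx ∧ dy + (-2*x - 2*z) dx ∧ dz + (3*y + 4*z) dy ∧ dz

Distribute the wedge, using dx_i ∧ dx_j = -dx_j ∧ dx_i and dx_i ∧ dx_i = 0. For each pair (i, j) with i < j, the coefficient of dx_i ∧ dx_j in alpha ∧ beta is (alpha_i * beta_j - alpha_j * beta_i). Collecting: alpha ∧ beta = (-4*x + 3*y) dx ∧ dy + (-2*x - 2*z) dx ∧ dz + (3*y + 4*z) dy ∧ dz.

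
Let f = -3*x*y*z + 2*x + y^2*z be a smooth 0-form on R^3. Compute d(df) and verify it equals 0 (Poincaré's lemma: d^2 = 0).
d(df) = 0

Step 1: df = sum_i (∂f/∂x_i) dx_i = (-3*y*z + 2) dx + (z*(-3*x + 2*y)) dy + (y*(-3*x + y)) dz.
Step 2: Apply d again. Using the 1-form formula, the coefficient of dx ∧ dy in d(df) is ∂^2 f/∂x ∂y - ∂^2 f/∂y ∂x = (-3*z) - (-3*z) = 0 (equality of mixed partials for smooth f).
Similarly for dx ∧ dz and dy ∧ dz — all coefficients vanish. So d(df) = 0.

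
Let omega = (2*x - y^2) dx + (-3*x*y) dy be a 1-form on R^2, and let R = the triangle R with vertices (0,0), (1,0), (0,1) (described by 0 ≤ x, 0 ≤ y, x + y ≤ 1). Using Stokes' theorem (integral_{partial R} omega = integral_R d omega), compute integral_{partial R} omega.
integral_(partial R) omega = -1/6

Stokes: integral_partial_R omega = integral_R d omega with d omega = (∂Q/∂x - ∂P/∂y) dx ∧ dy.
  ∂Q/∂x = -3*y
  ∂P/∂y = -2*y
  integrand = ∂Q/∂x - ∂P/∂y = -y.
Integrating over R: integral_0^1 integral_0^{1-x} (-y) dy dx = -1/6.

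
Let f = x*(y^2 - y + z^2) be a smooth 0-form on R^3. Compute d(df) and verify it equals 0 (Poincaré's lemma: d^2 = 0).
d(df) = 0

Step 1: df = sum_i (∂f/∂x_i) dx_i = (y^2 - y + z^2) dx + (x*(2*y - 1)) dy + (2*x*z) dz.
Step 2: Apply d again. Using the 1-form formula, the coefficient of dx ∧ dy in d(df) is ∂^2 f/∂x ∂y - ∂^2 f/∂y ∂x = (2*y - 1) - (2*y - 1) = 0 (equality of mixed partials for smooth f).
Similarly for dx ∧ dz and dy ∧ dz — all coefficients vanish. So d(df) = 0.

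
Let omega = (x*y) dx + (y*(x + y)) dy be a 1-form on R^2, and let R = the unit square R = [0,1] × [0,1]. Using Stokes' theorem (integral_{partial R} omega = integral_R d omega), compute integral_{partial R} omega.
integral_(partial R) omega = 0

Stokes: integral_partial_R omega = integral_R d omega with d omega = (∂Q/∂x - ∂P/∂y) dx ∧ dy.
  ∂Q/∂x = y
  ∂P/∂y = x
  integrand = ∂Q/∂x - ∂P/∂y = -x + y.
Integrating over R: integral_0^1 integral_0^1 (-x + y) dx dy = 0.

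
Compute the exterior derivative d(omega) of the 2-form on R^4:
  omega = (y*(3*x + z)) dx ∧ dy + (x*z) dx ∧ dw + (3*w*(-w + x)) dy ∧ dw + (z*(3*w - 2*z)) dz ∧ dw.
d(omega) = (y) dx ∧ dy ∧ dz + (-x) dx ∧ dz ∧ dw + (3*w) dx ∧ dy ∧ dw

For a 2-form omega = sum_{i<j} g_{ij} dx_i ∧ dx_j, the exterior derivative is
  d(omega) = sum_{i<j} d(g_{ij}) ∧ dx_i ∧ dx_j = sum_{i<j, k} (∂g_{ij}/∂x_k) dx_k ∧ dx_i ∧ dx_j.
Expand each term, using dx_k ∧ dx_i ∧ dx_j = sgn(permutation) dx_{(a)} ∧ dx_{(b)} ∧ dx_{(c)} with (a < b < c) sorted:
  d(y*(3*x + z)) includes (∂/∂z)(y*(3*x + z)) dz = (y) dz, which multiplied by dx ∧ dy gives (y) dx ∧ dy ∧ dz
  d(x*z) includes (∂/∂z)(x*z) dz = (x) dz, which multiplied by dx ∧ dw gives (-x) dx ∧ dz ∧ dw
  d(3*w*(-w + x)) includes (∂/∂x)(3*w*(-w + x)) dx = (3*w) dx, which multiplied by dy ∧ dw gives (3*w) dx ∧ dy ∧ dw
Collecting like 3-forms: d(omega) = (y) dx ∧ dy ∧ dz + (-x) dx ∧ dz ∧ dw + (3*w) dx ∧ dy ∧ dw.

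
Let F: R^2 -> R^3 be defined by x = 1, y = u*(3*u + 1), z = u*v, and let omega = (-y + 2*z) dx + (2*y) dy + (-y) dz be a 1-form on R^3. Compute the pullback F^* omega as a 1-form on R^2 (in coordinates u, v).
F^* omega = (u*(36*u^2 - 3*u*v + 18*u - v + 2)) du + (u^2*(-3*u - 1)) dv

Using F^*(f dg) = (f ∘ F) d(g ∘ F), substitute each coordinate x_i by F_i(u, v) in f_i, and replace dx_i by d F_i = (∂F_i/∂u) du + (∂F_i/∂v) dv.
  For the x component: f_1(F) = u*(-3*u + 2*v - 1); d F_1 = (0) du + (0) dv
  For the y component: f_2(F) = 2*u*(3*u + 1); d F_2 = (6*u + 1) du + (0) dv
  For the z component: f_3(F) = u*(-3*u - 1); d F_3 = (v) du + (u) dv
Combining and collecting du, dv coefficients:
  coeff of du: u*(36*u^2 - 3*u*v + 18*u - v + 2)
  coeff of dv: u^2*(-3*u - 1)
F^* omega = (u*(36*u^2 - 3*u*v + 18*u - v + 2)) du + (u^2*(-3*u - 1)) dv.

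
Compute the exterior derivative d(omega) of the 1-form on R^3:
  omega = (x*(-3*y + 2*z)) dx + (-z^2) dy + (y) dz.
d(omega) = (3*x) dx ∧ dy + (-2*x) dx ∧ dz + (2*z + 1) dy ∧ dz

For a 1-form omega = sum_i f_i dx_i, the exterior derivative is
  d(omega) = sum_{i < j} (∂f_j/∂x_i - ∂f_i/∂x_j) dx_i ∧ dx_j.
  coefficient of dx ∧ dy: ∂f_2/∂x - ∂f_1/∂y = ∂(-z^2)/∂x - ∂(x*(-3*y + 2*z))/∂y = 3*x
  coefficient of dx ∧ dz: ∂f_3/∂x - ∂f_1/∂z = ∂(y)/∂x - ∂(x*(-3*y + 2*z))/∂z = -2*x
  coefficient of dy ∧ dz: ∂f_3/∂y - ∂f_2/∂z = ∂(y)/∂y - ∂(-z^2)/∂z = 2*z + 1
Assembling: d(omega) = (3*x) dx ∧ dy + (-2*x) dx ∧ dz + (2*z + 1) dy ∧ dz.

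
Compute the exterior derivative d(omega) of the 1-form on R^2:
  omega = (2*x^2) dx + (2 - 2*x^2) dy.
d(omega) = (-4*x) dx ∧ dy

For a 1-form omega = sum_i f_i dx_i, the exterior derivative is
  d(omega) = sum_{i < j} (∂f_j/∂x_i - ∂f_i/∂x_j) dx_i ∧ dx_j.
  coefficient of dx ∧ dy: ∂f_2/∂x - ∂f_1/∂y = ∂(2 - 2*x^2)/∂x - ∂(2*x^2)/∂y = -4*x
Assembling: d(omega) = (-4*x) dx ∧ dy.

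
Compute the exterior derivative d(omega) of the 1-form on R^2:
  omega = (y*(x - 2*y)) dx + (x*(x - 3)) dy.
d(omega) = (x + 4*y - 3) dx ∧ dy

For a 1-form omega = sum_i f_i dx_i, the exterior derivative is
  d(omega) = sum_{i < j} (∂f_j/∂x_i - ∂f_i/∂x_j) dx_i ∧ dx_j.
  coefficient of dx ∧ dy: ∂f_2/∂x - ∂f_1/∂y = ∂(x*(x - 3))/∂x - ∂(y*(x - 2*y))/∂y = x + 4*y - 3
Assembling: d(omega) = (x + 4*y - 3) dx ∧ dy.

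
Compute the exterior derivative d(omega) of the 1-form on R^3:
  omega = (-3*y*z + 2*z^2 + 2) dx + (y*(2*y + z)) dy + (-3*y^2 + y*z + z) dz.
d(omega) = (3*z) dx ∧ dy + (3*y - 4*z) dx ∧ dz + (-7*y + z) dy ∧ dz

For a 1-form omega = sum_i f_i dx_i, the exterior derivative is
  d(omega) = sum_{i < j} (∂f_j/∂x_i - ∂f_i/∂x_j) dx_i ∧ dx_j.
  coefficient of dx ∧ dy: ∂f_2/∂x - ∂f_1/∂y = ∂(y*(2*y + z))/∂x - ∂(-3*y*z + 2*z^2 + 2)/∂y = 3*z
  coefficient of dx ∧ dz: ∂f_3/∂x - ∂f_1/∂z = ∂(-3*y^2 + y*z + z)/∂x - ∂(-3*y*z + 2*z^2 + 2)/∂z = 3*y - 4*z
  coefficient of dy ∧ dz: ∂f_3/∂y - ∂f_2/∂z = ∂(-3*y^2 + y*z + z)/∂y - ∂(y*(2*y + z))/∂z = -7*y + z
Assembling: d(omega) = (3*z) dx ∧ dy + (3*y - 4*z) dx ∧ dz + (-7*y + z) dy ∧ dz.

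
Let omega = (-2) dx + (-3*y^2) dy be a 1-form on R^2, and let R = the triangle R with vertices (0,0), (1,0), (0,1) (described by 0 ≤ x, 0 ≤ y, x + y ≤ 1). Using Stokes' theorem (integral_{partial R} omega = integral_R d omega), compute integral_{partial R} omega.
integral_(partial R) omega = 0

Stokes: integral_partial_R omega = integral_R d omega with d omega = (∂Q/∂x - ∂P/∂y) dx ∧ dy.
  ∂Q/∂x = 0
  ∂P/∂y = 0
  integrand = ∂Q/∂x - ∂P/∂y = 0.
Integrating over R: integral_0^1 integral_0^{1-x} (0) dy dx = 0.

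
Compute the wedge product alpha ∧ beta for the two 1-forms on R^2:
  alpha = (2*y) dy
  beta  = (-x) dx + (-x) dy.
alpha ∧ beta = (2*x*y) dx ∧ dy

Distribute the wedge, using dx_i ∧ dx_j = -dx_j ∧ dx_i and dx_i ∧ dx_i = 0. For each pair (i, j) with i < j, the coefficient of dx_i ∧ dx_j in alpha ∧ beta is (alpha_i * beta_j - alpha_j * beta_i). Collecting: alpha ∧ beta = (2*x*y) dx ∧ dy.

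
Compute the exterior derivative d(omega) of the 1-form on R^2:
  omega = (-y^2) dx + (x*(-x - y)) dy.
d(omega) = (-2*x + y) dx ∧ dy

For a 1-form omega = sum_i f_i dx_i, the exterior derivative is
  d(omega) = sum_{i < j} (∂f_j/∂x_i - ∂f_i/∂x_j) dx_i ∧ dx_j.
  coefficient of dx ∧ dy: ∂f_2/∂x - ∂f_1/∂y = ∂(x*(-x - y))/∂x - ∂(-y^2)/∂y = -2*x + y
Assembling: d(omega) = (-2*x + y) dx ∧ dy.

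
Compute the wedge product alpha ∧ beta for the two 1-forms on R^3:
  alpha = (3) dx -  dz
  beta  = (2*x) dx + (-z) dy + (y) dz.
alpha ∧ beta = (-3*z) dx ∧ dy + (2*x + 3*y) dx ∧ dz + (-z) dy ∧ dz

Distribute the wedge, using dx_i ∧ dx_j = -dx_j ∧ dx_i and dx_i ∧ dx_i = 0. For each pair (i, j) with i < j, the coefficient of dx_i ∧ dx_j in alpha ∧ beta is (alpha_i * beta_j - alpha_j * beta_i). Collecting: alpha ∧ beta = (-3*z) dx ∧ dy + (2*x + 3*y) dx ∧ dz + (-z) dy ∧ dz.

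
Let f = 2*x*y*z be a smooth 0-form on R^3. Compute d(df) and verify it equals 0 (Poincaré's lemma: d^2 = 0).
d(df) = 0

Step 1: df = sum_i (∂f/∂x_i) dx_i = (2*y*z) dx + (2*x*z) dy + (2*x*y) dz.
Step 2: Apply d again. Using the 1-form formula, the coefficient of dx ∧ dy in d(df) is ∂^2 f/∂x ∂y - ∂^2 f/∂y ∂x = (2*z) - (2*z) = 0 (equality of mixed partials for smooth f).
Similarly for dx ∧ dz and dy ∧ dz — all coefficients vanish. So d(df) = 0.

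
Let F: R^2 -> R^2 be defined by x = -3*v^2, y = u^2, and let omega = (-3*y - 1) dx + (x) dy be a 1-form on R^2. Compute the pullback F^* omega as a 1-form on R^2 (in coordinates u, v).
F^* omega = (-6*u*v^2) du + (6*v*(3*u^2 + 1)) dv

Using F^*(f dg) = (f ∘ F) d(g ∘ F), substitute each coordinate x_i by F_i(u, v) in f_i, and replace dx_i by d F_i = (∂F_i/∂u) du + (∂F_i/∂v) dv.
  For the x component: f_1(F) = -3*u^2 - 1; d F_1 = (0) du + (-6*v) dv
  For the y component: f_2(F) = -3*v^2; d F_2 = (2*u) du + (0) dv
Combining and collecting du, dv coefficients:
  coeff of du: -6*u*v^2
  coeff of dv: 6*v*(3*u^2 + 1)
F^* omega = (-6*u*v^2) du + (6*v*(3*u^2 + 1)) dv.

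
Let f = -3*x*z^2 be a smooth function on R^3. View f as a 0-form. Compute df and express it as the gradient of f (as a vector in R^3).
df = (-3*z^2) dx + (0) dy + (-6*x*z) dz; grad f = (-3*z^2, 0, -6*x*z)

For a 0-form f, d f = (∂f/∂x) dx + (∂f/∂y) dy + (∂f/∂z) dz. The components of the vector representation are exactly the entries of grad f in Cartesian coordinates:
  ∂f/∂x = -3*z^2
  ∂f/∂y = 0
  ∂f/∂z = -6*x*z.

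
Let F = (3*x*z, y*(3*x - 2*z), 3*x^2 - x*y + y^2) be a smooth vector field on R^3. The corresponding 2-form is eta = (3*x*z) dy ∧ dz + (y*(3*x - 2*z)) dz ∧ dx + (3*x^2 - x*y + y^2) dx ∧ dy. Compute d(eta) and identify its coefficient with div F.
d(eta) = (3*x + z) dx ∧ dy ∧ dz; div F = 3*x + z

For a 2-form in R^3 of the form above, applying d gives a 3-form with coefficient ∂P/∂x + ∂Q/∂y + ∂R/∂z:
  ∂P/∂x = 3*z
  ∂Q/∂y = 3*x - 2*z
  ∂R/∂z = 0
Sum = 3*x + z, which is exactly div F.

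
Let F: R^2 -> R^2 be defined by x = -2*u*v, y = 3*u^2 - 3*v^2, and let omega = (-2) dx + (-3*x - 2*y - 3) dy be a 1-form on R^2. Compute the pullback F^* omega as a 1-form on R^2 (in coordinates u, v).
F^* omega = (-36*u^3 + 36*u^2*v + 36*u*v^2 - 18*u + 4*v) du + (36*u^2*v - 36*u*v^2 + 4*u - 36*v^3 + 18*v) dv

Using F^*(f dg) = (f ∘ F) d(g ∘ F), substitute each coordinate x_i by F_i(u, v) in f_i, and replace dx_i by d F_i = (∂F_i/∂u) du + (∂F_i/∂v) dv.
  For the x component: f_1(F) = -2; d F_1 = (-2*v) du + (-2*u) dv
  For the y component: f_2(F) = -6*u^2 + 6*u*v + 6*v^2 - 3; d F_2 = (6*u) du + (-6*v) dv
Combining and collecting du, dv coefficients:
  coeff of du: -36*u^3 + 36*u^2*v + 36*u*v^2 - 18*u + 4*v
  coeff of dv: 36*u^2*v - 36*u*v^2 + 4*u - 36*v^3 + 18*v
F^* omega = (-36*u^3 + 36*u^2*v + 36*u*v^2 - 18*u + 4*v) du + (36*u^2*v - 36*u*v^2 + 4*u - 36*v^3 + 18*v) dv.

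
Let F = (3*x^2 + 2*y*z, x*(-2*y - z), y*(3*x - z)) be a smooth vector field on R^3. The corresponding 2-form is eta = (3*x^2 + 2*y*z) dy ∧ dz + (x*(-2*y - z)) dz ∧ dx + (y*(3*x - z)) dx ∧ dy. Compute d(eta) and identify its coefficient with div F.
d(eta) = (4*x - y) dx ∧ dy ∧ dz; div F = 4*x - y

For a 2-form in R^3 of the form above, applying d gives a 3-form with coefficient ∂P/∂x + ∂Q/∂y + ∂R/∂z:
  ∂P/∂x = 6*x
  ∂Q/∂y = -2*x
  ∂R/∂z = -y
Sum = 4*x - y, which is exactly div F.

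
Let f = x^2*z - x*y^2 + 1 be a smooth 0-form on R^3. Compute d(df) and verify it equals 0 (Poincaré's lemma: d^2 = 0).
d(df) = 0

Step 1: df = sum_i (∂f/∂x_i) dx_i = (2*x*z - y^2) dx + (-2*x*y) dy + (x^2) dz.
Step 2: Apply d again. Using the 1-form formula, the coefficient of dx ∧ dy in d(df) is ∂^2 f/∂x ∂y - ∂^2 f/∂y ∂x = (-2*y) - (-2*y) = 0 (equality of mixed partials for smooth f).
Similarly for dx ∧ dz and dy ∧ dz — all coefficients vanish. So d(df) = 0.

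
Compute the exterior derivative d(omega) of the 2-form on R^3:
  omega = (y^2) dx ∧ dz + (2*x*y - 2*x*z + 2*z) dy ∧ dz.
d(omega) = (-2*z) dx ∧ dy ∧ dz

For a 2-form omega = sum_{i<j} g_{ij} dx_i ∧ dx_j, the exterior derivative is
  d(omega) = sum_{i<j} d(g_{ij}) ∧ dx_i ∧ dx_j = sum_{i<j, k} (∂g_{ij}/∂x_k) dx_k ∧ dx_i ∧ dx_j.
Expand each term, using dx_k ∧ dx_i ∧ dx_j = sgn(permutation) dx_{(a)} ∧ dx_{(b)} ∧ dx_{(c)} with (a < b < c) sorted:
  d(y^2) includes (∂/∂y)(y^2) dy = (2*y) dy, which multiplied by dx ∧ dz gives (-2*y) dx ∧ dy ∧ dz
  d(2*x*y - 2*x*z + 2*z) includes (∂/∂x)(2*x*y - 2*x*z + 2*z) dx = (2*y - 2*z) dx, which multiplied by dy ∧ dz gives (2*y - 2*z) dx ∧ dy ∧ dz
Collecting like 3-forms: d(omega) = (-2*z) dx ∧ dy ∧ dz.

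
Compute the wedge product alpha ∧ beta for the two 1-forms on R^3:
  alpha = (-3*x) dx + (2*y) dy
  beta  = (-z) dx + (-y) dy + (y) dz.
alpha ∧ beta = (y*(3*x + 2*z)) dx ∧ dy + (-3*x*y) dx ∧ dz + (2*y^2) dy ∧ dz

Distribute the wedge, using dx_i ∧ dx_j = -dx_j ∧ dx_i and dx_i ∧ dx_i = 0. For each pair (i, j) with i < j, the coefficient of dx_i ∧ dx_j in alpha ∧ beta is (alpha_i * beta_j - alpha_j * beta_i). Collecting: alpha ∧ beta = (y*(3*x + 2*z)) dx ∧ dy + (-3*x*y) dx ∧ dz + (2*y^2) dy ∧ dz.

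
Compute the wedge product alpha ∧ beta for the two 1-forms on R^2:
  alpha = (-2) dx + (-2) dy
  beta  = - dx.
alpha ∧ beta = (-2) dx ∧ dy

Distribute the wedge, using dx_i ∧ dx_j = -dx_j ∧ dx_i and dx_i ∧ dx_i = 0. For each pair (i, j) with i < j, the coefficient of dx_i ∧ dx_j in alpha ∧ beta is (alpha_i * beta_j - alpha_j * beta_i). Collecting: alpha ∧ beta = (-2) dx ∧ dy.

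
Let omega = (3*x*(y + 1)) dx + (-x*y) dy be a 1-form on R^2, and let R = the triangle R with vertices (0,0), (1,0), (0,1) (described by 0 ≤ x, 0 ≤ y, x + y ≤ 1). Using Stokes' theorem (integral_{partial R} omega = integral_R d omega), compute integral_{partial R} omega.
integral_(partial R) omega = -2/3

Stokes: integral_partial_R omega = integral_R d omega with d omega = (∂Q/∂x - ∂P/∂y) dx ∧ dy.
  ∂Q/∂x = -y
  ∂P/∂y = 3*x
  integrand = ∂Q/∂x - ∂P/∂y = -3*x - y.
Integrating over R: integral_0^1 integral_0^{1-x} (-3*x - y) dy dx = -2/3.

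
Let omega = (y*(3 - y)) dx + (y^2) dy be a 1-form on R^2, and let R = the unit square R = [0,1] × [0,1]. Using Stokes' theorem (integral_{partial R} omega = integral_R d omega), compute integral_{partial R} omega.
integral_(partial R) omega = -2

Stokes: integral_partial_R omega = integral_R d omega with d omega = (∂Q/∂x - ∂P/∂y) dx ∧ dy.
  ∂Q/∂x = 0
  ∂P/∂y = 3 - 2*y
  integrand = ∂Q/∂x - ∂P/∂y = 2*y - 3.
Integrating over R: integral_0^1 integral_0^1 (2*y - 3) dx dy = -2.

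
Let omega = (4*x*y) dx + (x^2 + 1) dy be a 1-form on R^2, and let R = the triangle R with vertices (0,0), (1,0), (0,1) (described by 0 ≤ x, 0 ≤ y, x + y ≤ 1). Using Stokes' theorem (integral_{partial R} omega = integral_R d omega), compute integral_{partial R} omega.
integral_(partial R) omega = -1/3

Stokes: integral_partial_R omega = integral_R d omega with d omega = (∂Q/∂x - ∂P/∂y) dx ∧ dy.
  ∂Q/∂x = 2*x
  ∂P/∂y = 4*x
  integrand = ∂Q/∂x - ∂P/∂y = -2*x.
Integrating over R: integral_0^1 integral_0^{1-x} (-2*x) dy dx = -1/3.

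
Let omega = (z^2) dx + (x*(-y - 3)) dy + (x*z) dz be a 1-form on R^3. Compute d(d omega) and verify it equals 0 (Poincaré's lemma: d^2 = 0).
d(d omega) = 0

Step 1: d omega = sum_{i<j} (∂f_j/∂x_i - ∂f_i/∂x_j) dx_i ∧ dx_j:
  coeff of dx ∧ dy: -y - 3
  coeff of dx ∧ dz: -z
  coeff of dy ∧ dz: 0
Step 2: Apply d again to each 2-form coefficient. The only possible 3-form in R^3 is dx ∧ dy ∧ dz, with coefficient
  ∂(coeff of dy∧dz)/∂x - ∂(coeff of dx∧dz)/∂y + ∂(coeff of dx∧dy)/∂z
  = ∂/∂x (0) - ∂/∂y (-z) + ∂/∂z (-y - 3).
Each of these terms simplifies to sums of mixed partials that cancel in pairs. The result is 0 (by equality of mixed partials for smooth functions — Schwarz / Clairaut).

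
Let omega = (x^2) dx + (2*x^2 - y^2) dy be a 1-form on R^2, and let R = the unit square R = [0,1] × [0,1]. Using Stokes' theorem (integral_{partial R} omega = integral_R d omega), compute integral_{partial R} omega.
integral_(partial R) omega = 2

Stokes: integral_partial_R omega = integral_R d omega with d omega = (∂Q/∂x - ∂P/∂y) dx ∧ dy.
  ∂Q/∂x = 4*x
  ∂P/∂y = 0
  integrand = ∂Q/∂x - ∂P/∂y = 4*x.
Integrating over R: integral_0^1 integral_0^1 (4*x) dx dy = 2.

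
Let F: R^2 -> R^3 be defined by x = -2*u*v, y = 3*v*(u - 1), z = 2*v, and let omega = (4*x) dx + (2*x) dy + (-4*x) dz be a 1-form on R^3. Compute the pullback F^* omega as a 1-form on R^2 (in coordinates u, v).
F^* omega = (4*u*v^2) du + (4*u*v*(u + 7)) dv

Using F^*(f dg) = (f ∘ F) d(g ∘ F), substitute each coordinate x_i by F_i(u, v) in f_i, and replace dx_i by d F_i = (∂F_i/∂u) du + (∂F_i/∂v) dv.
  For the x component: f_1(F) = -8*u*v; d F_1 = (-2*v) du + (-2*u) dv
  For the y component: f_2(F) = -4*u*v; d F_2 = (3*v) du + (3*u - 3) dv
  For the z component: f_3(F) = 8*u*v; d F_3 = (0) du + (2) dv
Combining and collecting du, dv coefficients:
  coeff of du: 4*u*v^2
  coeff of dv: 4*u*v*(u + 7)
F^* omega = (4*u*v^2) du + (4*u*v*(u + 7)) dv.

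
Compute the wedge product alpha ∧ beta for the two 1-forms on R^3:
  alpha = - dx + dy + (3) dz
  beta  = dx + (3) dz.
alpha ∧ beta = (-6) dx ∧ dz + (-1) dx ∧ dy + (3) dy ∧ dz

Distribute the wedge, using dx_i ∧ dx_j = -dx_j ∧ dx_i and dx_i ∧ dx_i = 0. For each pair (i, j) with i < j, the coefficient of dx_i ∧ dx_j in alpha ∧ beta is (alpha_i * beta_j - alpha_j * beta_i). Collecting: alpha ∧ beta = (-6) dx ∧ dz + (-1) dx ∧ dy + (3) dy ∧ dz.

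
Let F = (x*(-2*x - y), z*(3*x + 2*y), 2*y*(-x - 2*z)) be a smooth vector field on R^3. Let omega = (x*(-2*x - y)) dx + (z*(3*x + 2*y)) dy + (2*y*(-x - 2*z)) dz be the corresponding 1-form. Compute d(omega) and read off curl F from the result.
d(omega) = (-5*x - 2*y - 4*z) dy ∧ dz + (2*y) dz ∧ dx + (x + 3*z) dx ∧ dy; curl F = (-5*x - 2*y - 4*z, 2*y, x + 3*z)

d omega = sum_{i<j} (∂f_j/∂x_i - ∂f_i/∂x_j) dx_i ∧ dx_j. Under the identification (dy ∧ dz, dz ∧ dx, dx ∧ dy) ↔ (e_x, e_y, e_z), the coefficients are exactly the components of curl F. Compute:
  ∂R/∂y - ∂Q/∂z = (-2*x - 4*z) - (3*x + 2*y) = -5*x - 2*y - 4*z
  ∂P/∂z - ∂R/∂x = (0) - (-2*y) = 2*y
  ∂Q/∂x - ∂P/∂y = (3*z) - (-x) = x + 3*z.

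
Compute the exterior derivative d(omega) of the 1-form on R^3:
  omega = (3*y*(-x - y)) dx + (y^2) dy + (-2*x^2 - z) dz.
d(omega) = (3*x + 6*y) dx ∧ dy + (-4*x) dx ∧ dz

For a 1-form omega = sum_i f_i dx_i, the exterior derivative is
  d(omega) = sum_{i < j} (∂f_j/∂x_i - ∂f_i/∂x_j) dx_i ∧ dx_j.
  coefficient of dx ∧ dy: ∂f_2/∂x - ∂f_1/∂y = ∂(y^2)/∂x - ∂(3*y*(-x - y))/∂y = 3*x + 6*y
  coefficient of dx ∧ dz: ∂f_3/∂x - ∂f_1/∂z = ∂(-2*x^2 - z)/∂x - ∂(3*y*(-x - y))/∂z = -4*x
Assembling: d(omega) = (3*x + 6*y) dx ∧ dy + (-4*x) dx ∧ dz.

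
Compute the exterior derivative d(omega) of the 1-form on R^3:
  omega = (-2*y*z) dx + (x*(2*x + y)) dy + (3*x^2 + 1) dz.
d(omega) = (4*x + y + 2*z) dx ∧ dy + (6*x + 2*y) dx ∧ dz

For a 1-form omega = sum_i f_i dx_i, the exterior derivative is
  d(omega) = sum_{i < j} (∂f_j/∂x_i - ∂f_i/∂x_j) dx_i ∧ dx_j.
  coefficient of dx ∧ dy: ∂f_2/∂x - ∂f_1/∂y = ∂(x*(2*x + y))/∂x - ∂(-2*y*z)/∂y = 4*x + y + 2*z
  coefficient of dx ∧ dz: ∂f_3/∂x - ∂f_1/∂z = ∂(3*x^2 + 1)/∂x - ∂(-2*y*z)/∂z = 6*x + 2*y
Assembling: d(omega) = (4*x + y + 2*z) dx ∧ dy + (6*x + 2*y) dx ∧ dz.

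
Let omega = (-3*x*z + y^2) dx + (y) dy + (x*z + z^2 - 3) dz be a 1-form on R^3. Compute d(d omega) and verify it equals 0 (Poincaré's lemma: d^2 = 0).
d(d omega) = 0

Step 1: d omega = sum_{i<j} (∂f_j/∂x_i - ∂f_i/∂x_j) dx_i ∧ dx_j:
  coeff of dx ∧ dy: -2*y
  coeff of dx ∧ dz: 3*x + z
  coeff of dy ∧ dz: 0
Step 2: Apply d again to each 2-form coefficient. The only possible 3-form in R^3 is dx ∧ dy ∧ dz, with coefficient
  ∂(coeff of dy∧dz)/∂x - ∂(coeff of dx∧dz)/∂y + ∂(coeff of dx∧dy)/∂z
  = ∂/∂x (0) - ∂/∂y (3*x + z) + ∂/∂z (-2*y).
Each of these terms simplifies to sums of mixed partials that cancel in pairs. The result is 0 (by equality of mixed partials for smooth functions — Schwarz / Clairaut).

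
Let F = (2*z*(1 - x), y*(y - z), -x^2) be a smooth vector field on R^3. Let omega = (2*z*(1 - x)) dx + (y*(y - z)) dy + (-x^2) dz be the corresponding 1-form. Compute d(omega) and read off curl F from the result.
d(omega) = (y) dy ∧ dz + (2) dz ∧ dx + (0) dx ∧ dy; curl F = (y, 2, 0)

d omega = sum_{i<j} (∂f_j/∂x_i - ∂f_i/∂x_j) dx_i ∧ dx_j. Under the identification (dy ∧ dz, dz ∧ dx, dx ∧ dy) ↔ (e_x, e_y, e_z), the coefficients are exactly the components of curl F. Compute:
  ∂R/∂y - ∂Q/∂z = (0) - (-y) = y
  ∂P/∂z - ∂R/∂x = (2 - 2*x) - (-2*x) = 2
  ∂Q/∂x - ∂P/∂y = (0) - (0) = 0.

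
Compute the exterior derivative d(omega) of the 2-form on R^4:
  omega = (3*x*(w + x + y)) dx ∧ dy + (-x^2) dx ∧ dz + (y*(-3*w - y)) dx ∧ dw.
d(omega) = (3*w + 3*x + 2*y) dx ∧ dy ∧ dw

For a 2-form omega = sum_{i<j} g_{ij} dx_i ∧ dx_j, the exterior derivative is
  d(omega) = sum_{i<j} d(g_{ij}) ∧ dx_i ∧ dx_j = sum_{i<j, k} (∂g_{ij}/∂x_k) dx_k ∧ dx_i ∧ dx_j.
Expand each term, using dx_k ∧ dx_i ∧ dx_j = sgn(permutation) dx_{(a)} ∧ dx_{(b)} ∧ dx_{(c)} with (a < b < c) sorted:
  d(3*x*(w + x + y)) includes (∂/∂w)(3*x*(w + x + y)) dw = (3*x) dw, which multiplied by dx ∧ dy gives (3*x) dx ∧ dy ∧ dw
  d(y*(-3*w - y)) includes (∂/∂y)(y*(-3*w - y)) dy = (-3*w - 2*y) dy, which multiplied by dx ∧ dw gives (3*w + 2*y) dx ∧ dy ∧ dw
Collecting like 3-forms: d(omega) = (3*w + 3*x + 2*y) dx ∧ dy ∧ dw.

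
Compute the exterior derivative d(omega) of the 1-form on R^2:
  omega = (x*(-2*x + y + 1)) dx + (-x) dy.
d(omega) = (-x - 1) dx ∧ dy

For a 1-form omega = sum_i f_i dx_i, the exterior derivative is
  d(omega) = sum_{i < j} (∂f_j/∂x_i - ∂f_i/∂x_j) dx_i ∧ dx_j.
  coefficient of dx ∧ dy: ∂f_2/∂x - ∂f_1/∂y = ∂(-x)/∂x - ∂(x*(-2*x + y + 1))/∂y = -x - 1
Assembling: d(omega) = (-x - 1) dx ∧ dy.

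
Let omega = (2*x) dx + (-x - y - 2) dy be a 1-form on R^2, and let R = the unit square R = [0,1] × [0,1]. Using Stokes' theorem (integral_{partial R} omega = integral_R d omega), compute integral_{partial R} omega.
integral_(partial R) omega = -1

Stokes: integral_partial_R omega = integral_R d omega with d omega = (∂Q/∂x - ∂P/∂y) dx ∧ dy.
  ∂Q/∂x = -1
  ∂P/∂y = 0
  integrand = ∂Q/∂x - ∂P/∂y = -1.
Integrating over R: integral_0^1 integral_0^1 (-1) dx dy = -1.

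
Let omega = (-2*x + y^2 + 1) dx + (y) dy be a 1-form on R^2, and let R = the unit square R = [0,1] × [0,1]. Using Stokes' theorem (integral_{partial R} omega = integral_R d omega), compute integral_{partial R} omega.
integral_(partial R) omega = -1

Stokes: integral_partial_R omega = integral_R d omega with d omega = (∂Q/∂x - ∂P/∂y) dx ∧ dy.
  ∂Q/∂x = 0
  ∂P/∂y = 2*y
  integrand = ∂Q/∂x - ∂P/∂y = -2*y.
Integrating over R: integral_0^1 integral_0^1 (-2*y) dx dy = -1.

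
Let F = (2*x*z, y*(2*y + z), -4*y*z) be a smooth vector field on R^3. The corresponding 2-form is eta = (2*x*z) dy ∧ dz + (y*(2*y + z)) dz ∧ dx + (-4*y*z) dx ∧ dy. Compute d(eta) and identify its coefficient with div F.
d(eta) = (3*z) dx ∧ dy ∧ dz; div F = 3*z

For a 2-form in R^3 of the form above, applying d gives a 3-form with coefficient ∂P/∂x + ∂Q/∂y + ∂R/∂z:
  ∂P/∂x = 2*z
  ∂Q/∂y = 4*y + z
  ∂R/∂z = -4*y
Sum = 3*z, which is exactly div F.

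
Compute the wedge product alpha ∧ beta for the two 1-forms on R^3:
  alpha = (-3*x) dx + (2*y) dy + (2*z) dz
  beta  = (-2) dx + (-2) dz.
alpha ∧ beta = (6*x + 4*z) dx ∧ dz + (4*y) dx ∧ dy + (-4*y) dy ∧ dz

Distribute the wedge, using dx_i ∧ dx_j = -dx_j ∧ dx_i and dx_i ∧ dx_i = 0. For each pair (i, j) with i < j, the coefficient of dx_i ∧ dx_j in alpha ∧ beta is (alpha_i * beta_j - alpha_j * beta_i). Collecting: alpha ∧ beta = (6*x + 4*z) dx ∧ dz + (4*y) dx ∧ dy + (-4*y) dy ∧ dz.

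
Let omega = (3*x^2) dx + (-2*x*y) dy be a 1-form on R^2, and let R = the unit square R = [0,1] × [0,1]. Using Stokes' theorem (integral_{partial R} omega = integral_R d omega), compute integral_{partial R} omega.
integral_(partial R) omega = -1

Stokes: integral_partial_R omega = integral_R d omega with d omega = (∂Q/∂x - ∂P/∂y) dx ∧ dy.
  ∂Q/∂x = -2*y
  ∂P/∂y = 0
  integrand = ∂Q/∂x - ∂P/∂y = -2*y.
Integrating over R: integral_0^1 integral_0^1 (-2*y) dx dy = -1.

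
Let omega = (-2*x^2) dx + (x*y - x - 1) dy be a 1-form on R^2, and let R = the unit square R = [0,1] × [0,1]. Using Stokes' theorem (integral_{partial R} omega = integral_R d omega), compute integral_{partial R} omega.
integral_(partial R) omega = -1/2

Stokes: integral_partial_R omega = integral_R d omega with d omega = (∂Q/∂x - ∂P/∂y) dx ∧ dy.
  ∂Q/∂x = y - 1
  ∂P/∂y = 0
  integrand = ∂Q/∂x - ∂P/∂y = y - 1.
Integrating over R: integral_0^1 integral_0^1 (y - 1) dx dy = -1/2.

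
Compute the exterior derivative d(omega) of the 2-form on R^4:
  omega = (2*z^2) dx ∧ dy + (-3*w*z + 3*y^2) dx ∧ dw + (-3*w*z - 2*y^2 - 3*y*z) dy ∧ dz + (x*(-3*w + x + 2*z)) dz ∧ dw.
d(omega) = (4*z) dx ∧ dy ∧ dz + (-6*y) dx ∧ dy ∧ dw + (2*x + 2*z) dx ∧ dz ∧ dw + (-3*z) dy ∧ dz ∧ dw

For a 2-form omega = sum_{i<j} g_{ij} dx_i ∧ dx_j, the exterior derivative is
  d(omega) = sum_{i<j} d(g_{ij}) ∧ dx_i ∧ dx_j = sum_{i<j, k} (∂g_{ij}/∂x_k) dx_k ∧ dx_i ∧ dx_j.
Expand each term, using dx_k ∧ dx_i ∧ dx_j = sgn(permutation) dx_{(a)} ∧ dx_{(b)} ∧ dx_{(c)} with (a < b < c) sorted:
  d(2*z^2) includes (∂/∂z)(2*z^2) dz = (4*z) dz, which multiplied by dx ∧ dy gives (4*z) dx ∧ dy ∧ dz
  d(-3*w*z + 3*y^2) includes (∂/∂y)(-3*w*z + 3*y^2) dy = (6*y) dy, which multiplied by dx ∧ dw gives (-6*y) dx ∧ dy ∧ dw
  d(-3*w*z + 3*y^2) includes (∂/∂z)(-3*w*z + 3*y^2) dz = (-3*w) dz, which multiplied by dx ∧ dw gives (3*w) dx ∧ dz ∧ dw
  d(-3*w*z - 2*y^2 - 3*y*z) includes (∂/∂w)(-3*w*z - 2*y^2 - 3*y*z) dw = (-3*z) dw, which multiplied by dy ∧ dz gives (-3*z) dy ∧ dz ∧ dw
  d(x*(-3*w + x + 2*z)) includes (∂/∂x)(x*(-3*w + x + 2*z)) dx = (-3*w + 2*x + 2*z) dx, which multiplied by dz ∧ dw gives (-3*w + 2*x + 2*z) dx ∧ dz ∧ dw
Collecting like 3-forms: d(omega) = (4*z) dx ∧ dy ∧ dz + (-6*y) dx ∧ dy ∧ dw + (2*x + 2*z) dx ∧ dz ∧ dw + (-3*z) dy ∧ dz ∧ dw.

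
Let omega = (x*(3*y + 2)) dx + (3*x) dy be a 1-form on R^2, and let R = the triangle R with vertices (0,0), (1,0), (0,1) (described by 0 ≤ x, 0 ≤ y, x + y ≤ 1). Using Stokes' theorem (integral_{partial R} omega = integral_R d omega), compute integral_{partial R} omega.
integral_(partial R) omega = 1

Stokes: integral_partial_R omega = integral_R d omega with d omega = (∂Q/∂x - ∂P/∂y) dx ∧ dy.
  ∂Q/∂x = 3
  ∂P/∂y = 3*x
  integrand = ∂Q/∂x - ∂P/∂y = 3 - 3*x.
Integrating over R: integral_0^1 integral_0^{1-x} (3 - 3*x) dy dx = 1.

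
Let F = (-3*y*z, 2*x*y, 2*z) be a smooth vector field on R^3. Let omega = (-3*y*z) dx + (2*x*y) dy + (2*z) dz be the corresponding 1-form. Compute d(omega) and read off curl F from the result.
d(omega) = (0) dy ∧ dz + (-3*y) dz ∧ dx + (2*y + 3*z) dx ∧ dy; curl F = (0, -3*y, 2*y + 3*z)

d omega = sum_{i<j} (∂f_j/∂x_i - ∂f_i/∂x_j) dx_i ∧ dx_j. Under the identification (dy ∧ dz, dz ∧ dx, dx ∧ dy) ↔ (e_x, e_y, e_z), the coefficients are exactly the components of curl F. Compute:
  ∂R/∂y - ∂Q/∂z = (0) - (0) = 0
  ∂P/∂z - ∂R/∂x = (-3*y) - (0) = -3*y
  ∂Q/∂x - ∂P/∂y = (2*y) - (-3*z) = 2*y + 3*z.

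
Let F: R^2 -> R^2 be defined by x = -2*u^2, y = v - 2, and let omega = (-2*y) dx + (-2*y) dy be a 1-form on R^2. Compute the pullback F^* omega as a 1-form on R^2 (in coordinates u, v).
F^* omega = (8*u*(v - 2)) du + (4 - 2*v) dv

Using F^*(f dg) = (f ∘ F) d(g ∘ F), substitute each coordinate x_i by F_i(u, v) in f_i, and replace dx_i by d F_i = (∂F_i/∂u) du + (∂F_i/∂v) dv.
  For the x component: f_1(F) = 4 - 2*v; d F_1 = (-4*u) du + (0) dv
  For the y component: f_2(F) = 4 - 2*v; d F_2 = (0) du + (1) dv
Combining and collecting du, dv coefficients:
  coeff of du: 8*u*(v - 2)
  coeff of dv: 4 - 2*v
F^* omega = (8*u*(v - 2)) du + (4 - 2*v) dv.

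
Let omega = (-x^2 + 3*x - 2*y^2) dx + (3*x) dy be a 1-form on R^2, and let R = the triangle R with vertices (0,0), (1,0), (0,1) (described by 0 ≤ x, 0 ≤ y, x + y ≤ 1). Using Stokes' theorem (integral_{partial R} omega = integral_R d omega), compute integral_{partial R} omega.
integral_(partial R) omega = 13/6

Stokes: integral_partial_R omega = integral_R d omega with d omega = (∂Q/∂x - ∂P/∂y) dx ∧ dy.
  ∂Q/∂x = 3
  ∂P/∂y = -4*y
  integrand = ∂Q/∂x - ∂P/∂y = 4*y + 3.
Integrating over R: integral_0^1 integral_0^{1-x} (4*y + 3) dy dx = 13/6.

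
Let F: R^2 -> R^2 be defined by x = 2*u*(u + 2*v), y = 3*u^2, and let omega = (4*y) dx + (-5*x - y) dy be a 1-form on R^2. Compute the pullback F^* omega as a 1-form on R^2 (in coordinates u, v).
F^* omega = (u^2*(-30*u - 72*v)) du + (48*u^3) dv

Using F^*(f dg) = (f ∘ F) d(g ∘ F), substitute each coordinate x_i by F_i(u, v) in f_i, and replace dx_i by d F_i = (∂F_i/∂u) du + (∂F_i/∂v) dv.
  For the x component: f_1(F) = 12*u^2; d F_1 = (4*u + 4*v) du + (4*u) dv
  For the y component: f_2(F) = u*(-13*u - 20*v); d F_2 = (6*u) du + (0) dv
Combining and collecting du, dv coefficients:
  coeff of du: u^2*(-30*u - 72*v)
  coeff of dv: 48*u^3
F^* omega = (u^2*(-30*u - 72*v)) du + (48*u^3) dv.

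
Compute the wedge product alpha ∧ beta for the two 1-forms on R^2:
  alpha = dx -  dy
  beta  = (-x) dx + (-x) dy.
alpha ∧ beta = (-2*x) dx ∧ dy

Distribute the wedge, using dx_i ∧ dx_j = -dx_j ∧ dx_i and dx_i ∧ dx_i = 0. For each pair (i, j) with i < j, the coefficient of dx_i ∧ dx_j in alpha ∧ beta is (alpha_i * beta_j - alpha_j * beta_i). Collecting: alpha ∧ beta = (-2*x) dx ∧ dy.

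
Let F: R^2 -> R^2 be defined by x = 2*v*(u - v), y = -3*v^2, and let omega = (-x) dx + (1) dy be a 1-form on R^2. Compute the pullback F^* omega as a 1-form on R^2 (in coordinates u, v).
F^* omega = (4*v^2*(-u + v)) du + (2*v*(-2*u^2 + 6*u*v - 4*v^2 - 3)) dv

Using F^*(f dg) = (f ∘ F) d(g ∘ F), substitute each coordinate x_i by F_i(u, v) in f_i, and replace dx_i by d F_i = (∂F_i/∂u) du + (∂F_i/∂v) dv.
  For the x component: f_1(F) = 2*v*(-u + v); d F_1 = (2*v) du + (2*u - 4*v) dv
  For the y component: f_2(F) = 1; d F_2 = (0) du + (-6*v) dv
Combining and collecting du, dv coefficients:
  coeff of du: 4*v^2*(-u + v)
  coeff of dv: 2*v*(-2*u^2 + 6*u*v - 4*v^2 - 3)
F^* omega = (4*v^2*(-u + v)) du + (2*v*(-2*u^2 + 6*u*v - 4*v^2 - 3)) dv.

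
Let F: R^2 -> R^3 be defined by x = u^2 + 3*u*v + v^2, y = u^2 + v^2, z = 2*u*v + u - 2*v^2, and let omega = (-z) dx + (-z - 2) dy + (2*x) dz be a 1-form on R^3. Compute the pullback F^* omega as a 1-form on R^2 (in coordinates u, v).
F^* omega = (-4*u^2*v - 2*u^2 + 14*u*v^2 + 3*u*v - 4*u + 10*v^3 + 2*v^2) du + (4*u^3 - 2*u^2*v - 3*u^2 - 22*u*v^2 - 4*u*v - 4*v) dv

Using F^*(f dg) = (f ∘ F) d(g ∘ F), substitute each coordinate x_i by F_i(u, v) in f_i, and replace dx_i by d F_i = (∂F_i/∂u) du + (∂F_i/∂v) dv.
  For the x component: f_1(F) = -2*u*v - u + 2*v^2; d F_1 = (2*u + 3*v) du + (3*u + 2*v) dv
  For the y component: f_2(F) = -2*u*v - u + 2*v^2 - 2; d F_2 = (2*u) du + (2*v) dv
  For the z component: f_3(F) = 2*u^2 + 6*u*v + 2*v^2; d F_3 = (2*v + 1) du + (2*u - 4*v) dv
Combining and collecting du, dv coefficients:
  coeff of du: -4*u^2*v - 2*u^2 + 14*u*v^2 + 3*u*v - 4*u + 10*v^3 + 2*v^2
  coeff of dv: 4*u^3 - 2*u^2*v - 3*u^2 - 22*u*v^2 - 4*u*v - 4*v
F^* omega = (-4*u^2*v - 2*u^2 + 14*u*v^2 + 3*u*v - 4*u + 10*v^3 + 2*v^2) du + (4*u^3 - 2*u^2*v - 3*u^2 - 22*u*v^2 - 4*u*v - 4*v) dv.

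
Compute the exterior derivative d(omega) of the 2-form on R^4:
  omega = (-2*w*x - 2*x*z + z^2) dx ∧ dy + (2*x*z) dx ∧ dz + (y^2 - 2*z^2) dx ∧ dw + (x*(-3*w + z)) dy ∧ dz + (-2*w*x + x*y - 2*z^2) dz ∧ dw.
d(omega) = (-3*w - 2*x + 3*z) dx ∧ dy ∧ dz + (-2*x - 2*y) dx ∧ dy ∧ dw + (-2*w + y + 4*z) dx ∧ dz ∧ dw + (-2*x) dy ∧ dz ∧ dw

For a 2-form omega = sum_{i<j} g_{ij} dx_i ∧ dx_j, the exterior derivative is
  d(omega) = sum_{i<j} d(g_{ij}) ∧ dx_i ∧ dx_j = sum_{i<j, k} (∂g_{ij}/∂x_k) dx_k ∧ dx_i ∧ dx_j.
Expand each term, using dx_k ∧ dx_i ∧ dx_j = sgn(permutation) dx_{(a)} ∧ dx_{(b)} ∧ dx_{(c)} with (a < b < c) sorted:
  d(-2*w*x - 2*x*z + z^2) includes (∂/∂z)(-2*w*x - 2*x*z + z^2) dz = (-2*x + 2*z) dz, which multiplied by dx ∧ dy gives (-2*x + 2*z) dx ∧ dy ∧ dz
  d(-2*w*x - 2*x*z + z^2) includes (∂/∂w)(-2*w*x - 2*x*z + z^2) dw = (-2*x) dw, which multiplied by dx ∧ dy gives (-2*x) dx ∧ dy ∧ dw
  d(y^2 - 2*z^2) includes (∂/∂y)(y^2 - 2*z^2) dy = (2*y) dy, which multiplied by dx ∧ dw gives (-2*y) dx ∧ dy ∧ dw
  d(y^2 - 2*z^2) includes (∂/∂z)(y^2 - 2*z^2) dz = (-4*z) dz, which multiplied by dx ∧ dw gives (4*z) dx ∧ dz ∧ dw
  d(x*(-3*w + z)) includes (∂/∂x)(x*(-3*w + z)) dx = (-3*w + z) dx, which multiplied by dy ∧ dz gives (-3*w + z) dx ∧ dy ∧ dz
  d(x*(-3*w + z)) includes (∂/∂w)(x*(-3*w + z)) dw = (-3*x) dw, which multiplied by dy ∧ dz gives (-3*x) dy ∧ dz ∧ dw
  d(-2*w*x + x*y - 2*z^2) includes (∂/∂x)(-2*w*x + x*y - 2*z^2) dx = (-2*w + y) dx, which multiplied by dz ∧ dw gives (-2*w + y) dx ∧ dz ∧ dw
  d(-2*w*x + x*y - 2*z^2) includes (∂/∂y)(-2*w*x + x*y - 2*z^2) dy = (x) dy, which multiplied by dz ∧ dw gives (x) dy ∧ dz ∧ dw
Collecting like 3-forms: d(omega) = (-3*w - 2*x + 3*z) dx ∧ dy ∧ dz + (-2*x - 2*y) dx ∧ dy ∧ dw + (-2*w + y + 4*z) dx ∧ dz ∧ dw + (-2*x) dy ∧ dz ∧ dw.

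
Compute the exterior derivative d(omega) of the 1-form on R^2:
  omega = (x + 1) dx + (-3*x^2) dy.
d(omega) = (-6*x) dx ∧ dy

For a 1-form omega = sum_i f_i dx_i, the exterior derivative is
  d(omega) = sum_{i < j} (∂f_j/∂x_i - ∂f_i/∂x_j) dx_i ∧ dx_j.
  coefficient of dx ∧ dy: ∂f_2/∂x - ∂f_1/∂y = ∂(-3*x^2)/∂x - ∂(x + 1)/∂y = -6*x
Assembling: d(omega) = (-6*x) dx ∧ dy.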